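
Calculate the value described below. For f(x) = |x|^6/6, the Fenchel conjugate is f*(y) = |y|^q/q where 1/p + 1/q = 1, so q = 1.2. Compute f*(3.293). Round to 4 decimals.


The conjugate exponent q satisfies 1/p + 1/q = 1.
p = 6, so q = 6/(6 - 1) = 1.2
|y|^q = 3.293^1.2 = 4.1794
f*(3.293) = 4.1794 / 1.2 = 3.4828


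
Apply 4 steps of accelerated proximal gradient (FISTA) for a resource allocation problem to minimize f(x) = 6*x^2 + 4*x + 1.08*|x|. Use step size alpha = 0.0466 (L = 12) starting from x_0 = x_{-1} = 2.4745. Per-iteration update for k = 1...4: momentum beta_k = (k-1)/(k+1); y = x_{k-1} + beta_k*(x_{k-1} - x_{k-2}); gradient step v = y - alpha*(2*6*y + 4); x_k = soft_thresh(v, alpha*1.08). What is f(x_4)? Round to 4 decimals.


FISTA on f(x) = 6*x^2 + 4*x + 1.08*|x|
L = 12, alpha = 0.0466
Iteration 1: beta = 0.0, y = 2.4745 + 0.0*(2.4745 - 2.4745) = 2.4745
  grad(y) = 33.694, v = y - alpha*grad = 0.9044
  prox(v) = soft_thresh(0.9044, 0.0503) = 0.854
Iteration 2: beta = 0.3333, y = 0.854 + 0.3333*(0.854 - 2.4745) = 0.3139
  grad(y) = 7.7665, v = y - alpha*grad = -0.048
  prox(v) = soft_thresh(-0.048, 0.0503) = 0.0
Iteration 3: beta = 0.5, y = 0.0 + 0.5*(0.0 - 0.854) = -0.427
  grad(y) = -1.1242, v = y - alpha*grad = -0.3746
  prox(v) = soft_thresh(-0.3746, 0.0503) = -0.3243
Iteration 4: beta = 0.6, y = -0.3243 + 0.6*(-0.3243 - 0.0) = -0.5189
  grad(y) = -2.2266, v = y - alpha*grad = -0.4151
  prox(v) = soft_thresh(-0.4151, 0.0503) = -0.3648
f(x_4) = 6*(-0.3648)^2 + 4*(-0.3648) + 1.08*|-0.3648| = -0.2667


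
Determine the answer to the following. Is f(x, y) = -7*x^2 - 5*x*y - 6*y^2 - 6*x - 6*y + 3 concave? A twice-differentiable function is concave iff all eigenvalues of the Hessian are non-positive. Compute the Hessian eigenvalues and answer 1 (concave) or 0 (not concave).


The Hessian of f(x,y) = -7*x^2 - 5*x*y - 6*y^2 - 6*x - 6*y + 3 is:
H = [[-14, -5], [-5, -12]]
Trace = -14 - 12 = -26
Determinant = -14*-12 - (-5)^2 = 143
Discriminant = (-26)^2 - 4*143 = 104.0
Eigenvalues: lambda_1 = -18.099, lambda_2 = -7.901
The function is concave.

1


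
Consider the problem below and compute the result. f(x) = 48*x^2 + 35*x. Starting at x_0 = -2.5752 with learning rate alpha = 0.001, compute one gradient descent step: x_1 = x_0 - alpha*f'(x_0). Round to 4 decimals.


We compute the gradient at x_0 and apply the update.
f'(x) = 96*x + 35
f'(-2.5752) = 96*-2.5752 + 35 = -212.2192
x_1 = -2.5752 - 0.001*-212.2192 = -2.363


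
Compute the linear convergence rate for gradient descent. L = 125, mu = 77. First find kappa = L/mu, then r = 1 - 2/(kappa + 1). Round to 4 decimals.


Step 1: Compute the condition number.
kappa = L/mu = 125/77 = 1.6234
Step 2: Compute the convergence rate.
r = 1 - 2/(kappa + 1) = 1 - 2*mu/(L + mu) = (L - mu)/(L + mu) = 48/202 = 0.2376


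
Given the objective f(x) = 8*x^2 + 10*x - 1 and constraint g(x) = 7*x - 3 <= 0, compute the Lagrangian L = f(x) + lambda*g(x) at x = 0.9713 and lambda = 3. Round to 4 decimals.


Step 1: Evaluate f(x).
f(0.9713) = 8*0.9713^2 + 10*0.9713 - 1 = 16.2604
Step 2: Evaluate g(x).
g(0.9713) = 7*0.9713 - 3 = 3.7991
Step 3: Compute Lagrangian.
L = 16.2604 + 3*3.7991 = 27.6577


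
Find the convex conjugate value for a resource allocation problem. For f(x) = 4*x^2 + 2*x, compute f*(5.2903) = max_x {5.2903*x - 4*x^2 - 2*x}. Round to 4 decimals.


f*(y) = sup_x {y*x - a*x^2 - b*x} = sup_x {(y-b)*x - a*x^2}
FOC: (y - b) - 2a*x = 0 => x* = (y - b)/(2a)
x* = (5.2903 - 2)/(2*4) = 0.4113
f*(5.2903) = (y-b)^2/(4a) = (5.2903 - 2)^2/(4*4)
= 10.8261/16 = 0.6766


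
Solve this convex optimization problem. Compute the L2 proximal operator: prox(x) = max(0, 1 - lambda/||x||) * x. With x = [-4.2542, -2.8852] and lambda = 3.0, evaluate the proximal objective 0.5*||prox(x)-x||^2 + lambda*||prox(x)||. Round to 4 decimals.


Step 1: Compute ||x||.
||x|| = 5.1403
Step 2: Compute scaling factor.
scale = max(0, 1 - 3.0/5.1403) = 0.4164
Step 3: prox(x) = [-1.7713, -1.2013]
||prox(x)|| = 2.1403
Step 4: Proximal objective.
0.5*||prox-x||^2 = 4.5
lambda*||prox|| = 6.4209
Total = 10.9209


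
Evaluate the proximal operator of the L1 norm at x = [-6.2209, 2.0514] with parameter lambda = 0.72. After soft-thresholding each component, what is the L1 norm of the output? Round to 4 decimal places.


Soft-thresholding with lambda = 0.72:
prox(-6.2209) = sign(-6.2209)*max(|-6.2209| - 0.72, 0) = -5.5009
prox(2.0514) = sign(2.0514)*max(|2.0514| - 0.72, 0) = 1.3314
prox(x) = [-5.5009, 1.3314]
||prox(x)||_1 = 5.5009 + 1.3314 = 6.8323


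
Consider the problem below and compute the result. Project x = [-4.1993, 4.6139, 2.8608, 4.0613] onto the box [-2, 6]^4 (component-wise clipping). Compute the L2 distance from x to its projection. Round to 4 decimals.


Project each component onto [-2, 6].
clip(-4.1993) = -2.0, clip(4.6139) = 4.6139, clip(2.8608) = 2.8608, clip(4.0613) = 4.0613
Projection = [-2.0, 4.6139, 2.8608, 4.0613]
Squared diffs: [4.8369, 0.0, 0.0, 0.0]
Distance = sqrt(4.8369) = 2.1993


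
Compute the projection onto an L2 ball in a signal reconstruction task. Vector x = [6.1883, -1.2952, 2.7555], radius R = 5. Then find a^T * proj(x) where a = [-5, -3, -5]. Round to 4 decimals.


Step 1: Compute ||x|| (intermediates to 6 decimals).
||x|| = sqrt(6.1883^2 + (-1.2952)^2 + 2.7555^2) = 6.896766
Step 2: Project.
Since ||x|| > R, scale = R/||x|| = 5/6.896766 = 0.724977, proj(x) = scale * x
proj(x) = [4.486375, -0.93899, 1.997674]
Step 3: Dot product.
a^T * proj(x) = -5*4.486375 - 3*(-0.93899) - 5*1.997674 = -29.6033


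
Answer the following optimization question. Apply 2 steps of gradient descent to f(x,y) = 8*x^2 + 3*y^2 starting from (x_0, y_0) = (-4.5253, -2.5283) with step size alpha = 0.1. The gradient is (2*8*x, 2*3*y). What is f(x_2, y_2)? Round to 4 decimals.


Gradient descent on f(x,y) = 8*x^2 + 3*y^2.
Starting point: (-4.5253, -2.5283), alpha = 0.1
Step 1: grad_x = 2*8*-4.5253 = -72.4048, grad_y = 2*3*-2.5283 = -15.1698
  x_1 = -4.5253 - 0.1*-72.4048 = 2.7152
  y_1 = -2.5283 - 0.1*-15.1698 = -1.0113
Step 2: grad_x = 2*8*2.7152 = 43.4429, grad_y = 2*3*-1.0113 = -6.0679
  x_2 = 2.7152 - 0.1*43.4429 = -1.6291
  y_2 = -1.0113 - 0.1*-6.0679 = -0.4045
f(-1.6291, -0.4045) = 8*(-1.6291)^2 + 3*(-0.4045)^2 = 21.7229


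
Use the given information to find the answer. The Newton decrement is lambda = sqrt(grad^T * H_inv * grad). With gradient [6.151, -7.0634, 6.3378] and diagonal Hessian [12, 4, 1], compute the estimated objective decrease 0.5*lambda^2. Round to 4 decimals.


Step 1: H is diagonal, so H^(-1) * g = [0.5126, -1.7659, 6.3378].
Step 2: g^T H^(-1) g = sum_i g_i^2 / H_ii
  = (6.151)^2/12 + (-7.0634)^2/4 + (6.3378)^2/1
  = 3.1529 + 12.4729 + 40.1677 = 55.7935
Step 3: Objective decrease = 0.5 * g^T H^(-1) g = 27.8968


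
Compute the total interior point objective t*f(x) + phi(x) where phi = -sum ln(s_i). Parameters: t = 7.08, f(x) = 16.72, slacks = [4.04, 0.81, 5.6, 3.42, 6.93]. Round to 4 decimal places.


Step 1: Compute log-barrier.
ln values: [1.3962, -0.2107, 1.7228, 1.2296, 1.9359]
phi = -(1.3962 - 0.2107 + 1.7228 + 1.2296 + 1.9359) = -6.0738
Step 2: Compute augmented objective.
t*f(x) = 7.08*16.72 = 118.3776
Total = 118.3776 - 6.0738 = 112.3038


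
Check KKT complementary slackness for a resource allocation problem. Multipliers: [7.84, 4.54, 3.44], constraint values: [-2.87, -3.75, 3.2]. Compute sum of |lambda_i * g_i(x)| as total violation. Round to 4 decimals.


KKT complementary slackness check:
lambda_1 * g_1 = 7.84 * -2.87 = -22.5008
lambda_2 * g_2 = 4.54 * -3.75 = -17.025
lambda_3 * g_3 = 3.44 * 3.2 = 11.008
Total violation = 22.5008 + 17.025 + 11.008 = 50.5338


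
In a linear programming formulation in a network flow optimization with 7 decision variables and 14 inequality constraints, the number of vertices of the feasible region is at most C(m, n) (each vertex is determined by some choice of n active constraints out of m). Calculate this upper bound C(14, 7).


Each vertex corresponds to some choice of n active constraints out of m, so the number of vertices is at most C(m, n) = m! / (n!(m-n)!).
m = 14, n = 7
Numerator: 14 * 13 * 12 * 11 * 10 * 9 * 8
Denominator: 7! = 5040
C(14, 7) = 3432


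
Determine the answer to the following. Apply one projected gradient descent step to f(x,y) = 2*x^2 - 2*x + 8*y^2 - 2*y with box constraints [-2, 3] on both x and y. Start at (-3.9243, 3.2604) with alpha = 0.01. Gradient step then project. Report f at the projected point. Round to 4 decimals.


Step 1: Compute gradient at (-3.9243, 3.2604).
grad_x = 2*2*-3.9243 - 2 = -17.6972
grad_y = 2*8*3.2604 - 2 = 50.1664
Step 2: Gradient step.
x_raw = -3.9243 - 0.01*-17.6972 = -3.7473
y_raw = 3.2604 - 0.01*50.1664 = 2.7587
Step 3: Project onto [-2, 3].
x_proj = clip(-3.7473) = -2.0
y_proj = clip(2.7587) = 2.7587
Step 4: Evaluate f.
f(-2.0, 2.7587) = 67.3675


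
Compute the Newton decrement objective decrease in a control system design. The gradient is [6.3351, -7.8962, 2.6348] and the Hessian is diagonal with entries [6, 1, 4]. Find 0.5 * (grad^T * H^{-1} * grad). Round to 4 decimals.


Step 1: H is diagonal, so H^(-1) * g = [1.0559, -7.8962, 0.6587].
Step 2: g^T H^(-1) g = sum_i g_i^2 / H_ii
  = (6.3351)^2/6 + (-7.8962)^2/1 + (2.6348)^2/4
  = 6.6889 + 62.35 + 1.7355 = 70.7744
Step 3: Objective decrease = 0.5 * g^T H^(-1) g = 35.3872


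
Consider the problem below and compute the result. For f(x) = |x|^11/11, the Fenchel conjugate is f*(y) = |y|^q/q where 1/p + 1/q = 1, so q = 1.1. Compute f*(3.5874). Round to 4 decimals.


The conjugate exponent q satisfies 1/p + 1/q = 1.
p = 11, so q = 11/(11 - 1) = 1.1
|y|^q = 3.5874^1.1 = 4.0762
f*(3.5874) = 4.0762 / 1.1 = 3.7057


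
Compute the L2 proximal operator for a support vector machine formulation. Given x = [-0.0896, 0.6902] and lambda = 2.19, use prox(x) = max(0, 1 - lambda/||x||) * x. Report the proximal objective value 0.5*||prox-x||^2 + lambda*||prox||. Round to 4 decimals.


Step 1: Compute ||x||.
||x|| = 0.696
Step 2: Compute scaling factor.
scale = max(0, 1 - 2.19/0.696) = 0.0
Step 3: prox(x) = [-0.0, 0.0]
||prox(x)|| = 0.0
Step 4: Proximal objective.
0.5*||prox-x||^2 = 0.2422
lambda*||prox|| = 0.0
Total = 0.2422


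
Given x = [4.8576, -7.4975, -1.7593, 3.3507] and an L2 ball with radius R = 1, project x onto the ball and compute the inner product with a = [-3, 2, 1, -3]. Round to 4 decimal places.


Step 1: Compute ||x|| (intermediates to 6 decimals).
||x|| = sqrt(4.8576^2 + (-7.4975)^2 + (-1.7593)^2 + 3.3507^2) = 9.702119
Step 2: Project.
Since ||x|| > R, scale = R/||x|| = 1/9.702119 = 0.10307, proj(x) = scale * x
proj(x) = [0.500673, -0.772767, -0.181331, 0.345357]
Step 3: Dot product.
a^T * proj(x) = -3*0.500673 + 2*(-0.772767) + 1*(-0.181331) - 3*0.345357 = -4.265


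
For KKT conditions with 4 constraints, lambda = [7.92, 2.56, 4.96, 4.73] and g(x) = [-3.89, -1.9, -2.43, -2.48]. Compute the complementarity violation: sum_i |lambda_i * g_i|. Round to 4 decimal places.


KKT complementary slackness check:
lambda_1 * g_1 = 7.92 * -3.89 = -30.8088
lambda_2 * g_2 = 2.56 * -1.9 = -4.864
lambda_3 * g_3 = 4.96 * -2.43 = -12.0528
lambda_4 * g_4 = 4.73 * -2.48 = -11.7304
Total violation = 30.8088 + 4.864 + 12.0528 + 11.7304 = 59.456


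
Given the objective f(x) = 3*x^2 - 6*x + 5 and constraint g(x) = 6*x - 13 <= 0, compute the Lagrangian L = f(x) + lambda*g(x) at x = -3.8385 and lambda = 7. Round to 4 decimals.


Step 1: Evaluate f(x).
f(-3.8385) = 3*(-3.8385)^2 - 6*(-3.8385) + 5 = 72.2332
Step 2: Evaluate g(x).
g(-3.8385) = 6*-3.8385 - 13 = -36.031
Step 3: Compute Lagrangian.
L = 72.2332 + 7*-36.031 = -179.9838


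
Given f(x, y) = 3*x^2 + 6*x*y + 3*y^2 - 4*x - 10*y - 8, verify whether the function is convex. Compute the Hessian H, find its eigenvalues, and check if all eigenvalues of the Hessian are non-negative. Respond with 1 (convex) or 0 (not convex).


The Hessian of f(x,y) = 3*x^2 + 6*x*y + 3*y^2 - 4*x - 10*y - 8 is:
H = [[6, 6], [6, 6]]
Trace = 6 + 6 = 12
Determinant = 6*6 - (6)^2 = 0
Discriminant = (12)^2 - 4*0 = 144.0
Eigenvalues: lambda_1 = 0.0, lambda_2 = 12.0
The function is convex.

1


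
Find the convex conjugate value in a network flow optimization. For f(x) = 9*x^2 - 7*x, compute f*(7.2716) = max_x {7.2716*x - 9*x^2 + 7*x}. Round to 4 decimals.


f*(y) = sup_x {y*x - a*x^2 - b*x} = sup_x {(y-b)*x - a*x^2}
FOC: (y - b) - 2a*x = 0 => x* = (y - b)/(2a)
x* = (7.2716 + 7)/(2*9) = 0.7929
f*(7.2716) = (y-b)^2/(4a) = (7.2716 + 7)^2/(4*9)
= 203.6786/36 = 5.6577


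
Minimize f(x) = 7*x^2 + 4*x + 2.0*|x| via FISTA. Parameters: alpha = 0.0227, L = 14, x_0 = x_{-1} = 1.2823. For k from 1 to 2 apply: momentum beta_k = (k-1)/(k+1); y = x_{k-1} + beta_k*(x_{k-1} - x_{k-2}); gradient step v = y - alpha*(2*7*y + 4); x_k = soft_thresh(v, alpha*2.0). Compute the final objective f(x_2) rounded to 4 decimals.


FISTA on f(x) = 7*x^2 + 4*x + 2.0*|x|
L = 14, alpha = 0.0227
Iteration 1: beta = 0.0, y = 1.2823 + 0.0*(1.2823 - 1.2823) = 1.2823
  grad(y) = 21.9522, v = y - alpha*grad = 0.784
  prox(v) = soft_thresh(0.784, 0.0454) = 0.7386
Iteration 2: beta = 0.3333, y = 0.7386 + 0.3333*(0.7386 - 1.2823) = 0.5573
  grad(y) = 11.8029, v = y - alpha*grad = 0.2894
  prox(v) = soft_thresh(0.2894, 0.0454) = 0.244
f(x_2) = 7*0.244^2 + 4*0.244 + 2.0*|0.244| = 1.881


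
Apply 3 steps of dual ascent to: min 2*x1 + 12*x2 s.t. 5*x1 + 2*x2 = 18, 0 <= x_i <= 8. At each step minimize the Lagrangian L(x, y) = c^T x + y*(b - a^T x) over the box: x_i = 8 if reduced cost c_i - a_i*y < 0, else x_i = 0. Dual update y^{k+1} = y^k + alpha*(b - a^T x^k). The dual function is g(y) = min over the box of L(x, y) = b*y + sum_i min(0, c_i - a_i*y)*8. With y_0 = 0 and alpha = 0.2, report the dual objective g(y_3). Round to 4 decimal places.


Dual ascent for LP: min 2*x1 + 12*x2, 5*x1 + 2*x2 = 18, 0 <= x_i <= 8
Step 1: y^k = 0.0, reduced costs: (2.0, 12.0)
  x^k = (0.0, 0.0), subgradient = b - a^T x = 18.0
  y^{k+1} = 0.0 + 0.2*18.0 = 3.6
Step 2: y^k = 3.6, reduced costs: (-16.0, 4.8)
  x^k = (8.0, 0.0), subgradient = b - a^T x = -22.0
  y^{k+1} = 3.6 + 0.2*-22.0 = -0.8
Step 3: y^k = -0.8, reduced costs: (6.0, 13.6)
  x^k = (0.0, 0.0), subgradient = b - a^T x = 18.0
  y^{k+1} = -0.8 + 0.2*18.0 = 2.8
Dual objective at y_3 = 2.8: reduced costs (-12.0, 6.4), box minimizer x = (8.0, 0.0)
g(y_3) = b*y + (c1 - a1*y)*x1 + (c2 - a2*y)*x2 = 18*2.8 + (-12.0)*8.0 + 6.4*0.0 = 50.4 - 96.0 + 0.0 = -45.6


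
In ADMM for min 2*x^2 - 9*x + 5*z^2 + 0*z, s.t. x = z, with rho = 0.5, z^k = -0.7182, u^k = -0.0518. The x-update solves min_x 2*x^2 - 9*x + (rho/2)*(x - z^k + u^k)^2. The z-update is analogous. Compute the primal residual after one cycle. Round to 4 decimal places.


ADMM iteration with rho = 0.5, z^k = -0.7182, u^k = -0.0518
Step 1: x-update.
Minimize 2*x^2 - 9*x + (0.5/2)*(x + 0.7182 - 0.0518)^2
FOC: (2*2 + 0.5)*x = 9 + 0.5*(-0.7182 + 0.0518)
x^{k+1} = 1.926
Step 2: z-update.
Minimize 5*z^2 + 0*z + (0.5/2)*(1.926 - z - 0.0518)^2
FOC: (2*5 + 0.5)*z = 0 + 0.5*(1.926 - 0.0518)
z^{k+1} = 0.0892
Step 3: u-update.
u^{k+1} = -0.0518 + 1.926 - 0.0892 = 1.7849
Step 4: Primal residual = |1.926 - 0.0892| = 1.8367


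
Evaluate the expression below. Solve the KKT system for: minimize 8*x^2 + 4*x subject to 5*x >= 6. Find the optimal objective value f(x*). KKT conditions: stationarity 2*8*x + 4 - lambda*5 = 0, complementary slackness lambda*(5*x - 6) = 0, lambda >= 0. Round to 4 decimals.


Step 1: Try lambda = 0 (constraint inactive).
x_unc = -4/(2*8) = -0.25
Check: 5*-0.25 = -1.25 < 6 -- violated!
Step 2: Constraint must be active: 5*x = 6
x* = 6/5 = 1.2
lambda = (2*8*1.2 + 4)/5 = 4.64
Step 3: Compute optimal value.
f(x*) = 8*1.2^2 + 4*1.2 = 16.32


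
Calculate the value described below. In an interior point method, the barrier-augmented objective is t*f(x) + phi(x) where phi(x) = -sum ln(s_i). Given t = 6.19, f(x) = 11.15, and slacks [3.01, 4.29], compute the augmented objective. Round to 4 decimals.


Step 1: Compute log-barrier.
ln values: [1.1019, 1.4563]
phi = -(1.1019 + 1.4563) = -2.5582
Step 2: Compute augmented objective.
t*f(x) = 6.19*11.15 = 69.0185
Total = 69.0185 - 2.5582 = 66.4603


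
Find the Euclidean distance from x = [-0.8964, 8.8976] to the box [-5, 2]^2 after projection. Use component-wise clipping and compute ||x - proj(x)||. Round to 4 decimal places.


Project each component onto [-5, 2].
clip(-0.8964) = -0.8964, clip(8.8976) = 2.0
Projection = [-0.8964, 2.0]
Squared diffs: [0.0, 47.5769]
Distance = sqrt(47.5769) = 6.8976


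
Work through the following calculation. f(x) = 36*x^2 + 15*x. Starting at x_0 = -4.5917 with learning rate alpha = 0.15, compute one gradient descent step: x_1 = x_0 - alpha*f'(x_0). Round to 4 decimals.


We compute the gradient at x_0 and apply the update.
f'(x) = 72*x + 15
f'(-4.5917) = 72*-4.5917 + 15 = -315.6024
x_1 = -4.5917 - 0.15*-315.6024 = 42.7487


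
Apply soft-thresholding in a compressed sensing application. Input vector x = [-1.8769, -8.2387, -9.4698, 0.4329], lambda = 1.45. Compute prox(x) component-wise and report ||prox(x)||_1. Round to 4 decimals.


Soft-thresholding with lambda = 1.45:
prox(-1.8769) = sign(-1.8769)*max(|-1.8769| - 1.45, 0) = -0.4269
prox(-8.2387) = sign(-8.2387)*max(|-8.2387| - 1.45, 0) = -6.7887
prox(-9.4698) = sign(-9.4698)*max(|-9.4698| - 1.45, 0) = -8.0198
prox(0.4329) = sign(0.4329)*max(|0.4329| - 1.45, 0) = 0.0
prox(x) = [-0.4269, -6.7887, -8.0198, 0.0]
||prox(x)||_1 = 0.4269 + 6.7887 + 8.0198 + 0.0 = 15.2354


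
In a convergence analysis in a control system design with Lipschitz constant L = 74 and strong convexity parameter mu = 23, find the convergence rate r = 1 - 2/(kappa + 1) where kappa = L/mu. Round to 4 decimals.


Step 1: Compute the condition number.
kappa = L/mu = 74/23 = 3.2174
Step 2: Compute the convergence rate.
r = 1 - 2/(kappa + 1) = 1 - 2*mu/(L + mu) = (L - mu)/(L + mu) = 51/97 = 0.5258


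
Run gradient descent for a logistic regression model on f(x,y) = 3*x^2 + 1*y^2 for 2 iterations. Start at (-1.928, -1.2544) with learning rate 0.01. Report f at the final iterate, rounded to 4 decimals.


Gradient descent on f(x,y) = 3*x^2 + 1*y^2.
Starting point: (-1.928, -1.2544), alpha = 0.01
Step 1: grad_x = 2*3*-1.928 = -11.568, grad_y = 2*1*-1.2544 = -2.5088
  x_1 = -1.928 - 0.01*-11.568 = -1.8123
  y_1 = -1.2544 - 0.01*-2.5088 = -1.2293
Step 2: grad_x = 2*3*-1.8123 = -10.8739, grad_y = 2*1*-1.2293 = -2.4586
  x_2 = -1.8123 - 0.01*-10.8739 = -1.7036
  y_2 = -1.2293 - 0.01*-2.4586 = -1.2047
f(-1.7036, -1.2047) = 3*(-1.7036)^2 + 1*(-1.2047)^2 = 10.1579


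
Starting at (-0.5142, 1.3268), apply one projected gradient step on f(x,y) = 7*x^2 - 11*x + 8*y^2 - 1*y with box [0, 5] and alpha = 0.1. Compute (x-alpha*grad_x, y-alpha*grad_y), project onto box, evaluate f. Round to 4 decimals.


Step 1: Compute gradient at (-0.5142, 1.3268).
grad_x = 2*7*-0.5142 - 11 = -18.1988
grad_y = 2*8*1.3268 - 1 = 20.2288
Step 2: Gradient step.
x_raw = -0.5142 - 0.1*-18.1988 = 1.3057
y_raw = 1.3268 - 0.1*20.2288 = -0.6961
Step 3: Project onto [0, 5].
x_proj = clip(1.3057) = 1.3057
y_proj = clip(-0.6961) = 0.0
Step 4: Evaluate f.
f(1.3057, 0.0) = -2.4289


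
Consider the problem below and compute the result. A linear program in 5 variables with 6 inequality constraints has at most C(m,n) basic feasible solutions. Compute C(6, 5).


Each vertex corresponds to some choice of n active constraints out of m, so the number of vertices is at most C(m, n) = m! / (n!(m-n)!).
m = 6, n = 5
Numerator: 6 * 5 * 4 * 3 * 2
Denominator: 5! = 120
C(6, 5) = 6


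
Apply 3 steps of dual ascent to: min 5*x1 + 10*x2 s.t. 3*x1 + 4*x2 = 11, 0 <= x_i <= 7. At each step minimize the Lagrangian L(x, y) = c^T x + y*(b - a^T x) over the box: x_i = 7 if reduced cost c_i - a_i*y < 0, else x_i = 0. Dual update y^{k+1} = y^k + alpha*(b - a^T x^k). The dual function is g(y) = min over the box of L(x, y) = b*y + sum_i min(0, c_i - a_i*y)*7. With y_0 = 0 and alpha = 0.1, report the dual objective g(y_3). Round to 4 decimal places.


Dual ascent for LP: min 5*x1 + 10*x2, 3*x1 + 4*x2 = 11, 0 <= x_i <= 7
Step 1: y^k = 0.0, reduced costs: (5.0, 10.0)
  x^k = (0.0, 0.0), subgradient = b - a^T x = 11.0
  y^{k+1} = 0.0 + 0.1*11.0 = 1.1
Step 2: y^k = 1.1, reduced costs: (1.7, 5.6)
  x^k = (0.0, 0.0), subgradient = b - a^T x = 11.0
  y^{k+1} = 1.1 + 0.1*11.0 = 2.2
Step 3: y^k = 2.2, reduced costs: (-1.6, 1.2)
  x^k = (7.0, 0.0), subgradient = b - a^T x = -10.0
  y^{k+1} = 2.2 + 0.1*-10.0 = 1.2
Dual objective at y_3 = 1.2: reduced costs (1.4, 5.2), box minimizer x = (0.0, 0.0)
g(y_3) = b*y + (c1 - a1*y)*x1 + (c2 - a2*y)*x2 = 11*1.2 + 1.4*0.0 + 5.2*0.0 = 13.2 + 0.0 + 0.0 = 13.2


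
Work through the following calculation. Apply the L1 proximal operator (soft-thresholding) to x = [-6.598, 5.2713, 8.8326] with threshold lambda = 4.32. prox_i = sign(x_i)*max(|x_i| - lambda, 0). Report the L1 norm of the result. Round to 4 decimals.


Soft-thresholding with lambda = 4.32:
prox(-6.598) = sign(-6.598)*max(|-6.598| - 4.32, 0) = -2.278
prox(5.2713) = sign(5.2713)*max(|5.2713| - 4.32, 0) = 0.9513
prox(8.8326) = sign(8.8326)*max(|8.8326| - 4.32, 0) = 4.5126
prox(x) = [-2.278, 0.9513, 4.5126]
||prox(x)||_1 = 2.278 + 0.9513 + 4.5126 = 7.7419


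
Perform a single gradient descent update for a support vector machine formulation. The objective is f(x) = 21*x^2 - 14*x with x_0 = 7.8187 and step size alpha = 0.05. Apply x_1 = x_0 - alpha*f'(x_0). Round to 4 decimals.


We compute the gradient at x_0 and apply the update.
f'(x) = 42*x - 14
f'(7.8187) = 42*7.8187 - 14 = 314.3854
x_1 = 7.8187 - 0.05*314.3854 = -7.9006


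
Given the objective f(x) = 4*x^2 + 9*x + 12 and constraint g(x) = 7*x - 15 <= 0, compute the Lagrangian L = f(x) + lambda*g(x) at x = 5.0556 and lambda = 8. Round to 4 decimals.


Step 1: Evaluate f(x).
f(5.0556) = 4*5.0556^2 + 9*5.0556 + 12 = 159.7368
Step 2: Evaluate g(x).
g(5.0556) = 7*5.0556 - 15 = 20.3892
Step 3: Compute Lagrangian.
L = 159.7368 + 8*20.3892 = 322.8504


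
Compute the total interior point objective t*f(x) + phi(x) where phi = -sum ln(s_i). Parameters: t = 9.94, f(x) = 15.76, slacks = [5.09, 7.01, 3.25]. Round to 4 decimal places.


Step 1: Compute log-barrier.
ln values: [1.6273, 1.9473, 1.1787]
phi = -(1.6273 + 1.9473 + 1.1787) = -4.7533
Step 2: Compute augmented objective.
t*f(x) = 9.94*15.76 = 156.6544
Total = 156.6544 - 4.7533 = 151.9011


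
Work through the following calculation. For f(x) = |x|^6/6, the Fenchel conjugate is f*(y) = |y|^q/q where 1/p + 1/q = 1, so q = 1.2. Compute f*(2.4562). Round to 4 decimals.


The conjugate exponent q satisfies 1/p + 1/q = 1.
p = 6, so q = 6/(6 - 1) = 1.2
|y|^q = 2.4562^1.2 = 2.9398
f*(2.4562) = 2.9398 / 1.2 = 2.4498


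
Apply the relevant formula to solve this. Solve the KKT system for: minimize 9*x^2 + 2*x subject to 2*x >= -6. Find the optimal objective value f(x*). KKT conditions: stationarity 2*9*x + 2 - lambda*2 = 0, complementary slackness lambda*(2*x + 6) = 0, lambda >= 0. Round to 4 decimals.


Step 1: Try lambda = 0 (constraint inactive).
Stationarity: 2*9*x + 2 = 0
x* = -2/(2*9) = -1/9 = -0.1111 (rounded; the exact value -1/9 is used below)
Check constraint: 2*-0.1111 = -0.2222 >= -6 -- satisfied.
Step 2: Compute optimal value.
f(x*) = 9*(-1/9)^2 + 2*(-1/9) = -0.1111


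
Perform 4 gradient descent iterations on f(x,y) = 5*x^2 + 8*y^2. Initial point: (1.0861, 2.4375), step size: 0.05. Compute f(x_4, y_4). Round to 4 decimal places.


Gradient descent on f(x,y) = 5*x^2 + 8*y^2.
Starting point: (1.0861, 2.4375), alpha = 0.05
Step 1: grad_x = 2*5*1.0861 = 10.861, grad_y = 2*8*2.4375 = 39.0
  x_1 = 1.0861 - 0.05*10.861 = 0.5431
  y_1 = 2.4375 - 0.05*39.0 = 0.4875
Step 2: grad_x = 2*5*0.5431 = 5.4305, grad_y = 2*8*0.4875 = 7.8
  x_2 = 0.5431 - 0.05*5.4305 = 0.2715
  y_2 = 0.4875 - 0.05*7.8 = 0.0975
Step 3: grad_x = 2*5*0.2715 = 2.7153, grad_y = 2*8*0.0975 = 1.56
  x_3 = 0.2715 - 0.05*2.7153 = 0.1358
  y_3 = 0.0975 - 0.05*1.56 = 0.0195
Step 4: grad_x = 2*5*0.1358 = 1.3576, grad_y = 2*8*0.0195 = 0.312
  x_4 = 0.1358 - 0.05*1.3576 = 0.0679
  y_4 = 0.0195 - 0.05*0.312 = 0.0039
f(0.0679, 0.0039) = 5*0.0679^2 + 8*0.0039^2 = 0.0232


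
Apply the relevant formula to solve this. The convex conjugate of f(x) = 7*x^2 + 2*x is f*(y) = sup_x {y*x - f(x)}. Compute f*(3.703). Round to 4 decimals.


f*(y) = sup_x {y*x - a*x^2 - b*x} = sup_x {(y-b)*x - a*x^2}
FOC: (y - b) - 2a*x = 0 => x* = (y - b)/(2a)
x* = (3.703 - 2)/(2*7) = 0.1216
f*(3.703) = (y-b)^2/(4a) = (3.703 - 2)^2/(4*7)
= 2.9002/28 = 0.1036


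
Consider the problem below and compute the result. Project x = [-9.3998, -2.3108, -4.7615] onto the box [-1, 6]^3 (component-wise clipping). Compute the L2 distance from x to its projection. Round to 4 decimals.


Project each component onto [-1, 6].
clip(-9.3998) = -1.0, clip(-2.3108) = -1.0, clip(-4.7615) = -1.0
Projection = [-1.0, -1.0, -1.0]
Squared diffs: [70.5566, 1.7182, 14.1489]
Distance = sqrt(86.4237) = 9.2964


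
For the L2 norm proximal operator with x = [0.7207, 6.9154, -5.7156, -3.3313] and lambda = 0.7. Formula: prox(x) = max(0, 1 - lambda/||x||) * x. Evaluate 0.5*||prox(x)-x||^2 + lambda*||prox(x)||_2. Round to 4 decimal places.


Step 1: Compute ||x||.
||x|| = 9.5973
Step 2: Compute scaling factor.
scale = max(0, 1 - 0.7/9.5973) = 0.9271
Step 3: prox(x) = [0.6681, 6.411, -5.2987, -3.0883]
||prox(x)|| = 8.8973
Step 4: Proximal objective.
0.5*||prox-x||^2 = 0.245
lambda*||prox|| = 6.2281
Total = 6.4731


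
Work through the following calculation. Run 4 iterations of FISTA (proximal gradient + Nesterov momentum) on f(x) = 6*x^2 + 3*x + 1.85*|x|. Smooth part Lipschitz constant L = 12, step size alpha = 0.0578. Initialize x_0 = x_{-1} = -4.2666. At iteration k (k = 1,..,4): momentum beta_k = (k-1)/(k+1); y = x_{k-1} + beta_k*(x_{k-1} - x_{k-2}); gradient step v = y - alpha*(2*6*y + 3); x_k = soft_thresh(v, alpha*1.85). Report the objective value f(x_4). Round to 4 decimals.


FISTA on f(x) = 6*x^2 + 3*x + 1.85*|x|
L = 12, alpha = 0.0578
Iteration 1: beta = 0.0, y = -4.2666 + 0.0*(-4.2666 + 4.2666) = -4.2666
  grad(y) = -48.1992, v = y - alpha*grad = -1.4807
  prox(v) = soft_thresh(-1.4807, 0.1069) = -1.3738
Iteration 2: beta = 0.3333, y = -1.3738 + 0.3333*(-1.3738 + 4.2666) = -0.4095
  grad(y) = -1.9137, v = y - alpha*grad = -0.2989
  prox(v) = soft_thresh(-0.2989, 0.1069) = -0.1919
Iteration 3: beta = 0.5, y = -0.1919 + 0.5*(-0.1919 + 1.3738) = 0.399
  grad(y) = 7.7877, v = y - alpha*grad = -0.0512
  prox(v) = soft_thresh(-0.0512, 0.1069) = 0.0
Iteration 4: beta = 0.6, y = 0.0 + 0.6*(0.0 + 0.1919) = 0.1152
  grad(y) = 4.3819, v = y - alpha*grad = -0.1381
  prox(v) = soft_thresh(-0.1381, 0.1069) = -0.0312
f(x_4) = 6*(-0.0312)^2 + 3*(-0.0312) + 1.85*|-0.0312| = -0.03


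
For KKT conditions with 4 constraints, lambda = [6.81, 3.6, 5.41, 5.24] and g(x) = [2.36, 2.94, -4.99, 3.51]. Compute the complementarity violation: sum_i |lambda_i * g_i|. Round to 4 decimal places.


KKT complementary slackness check:
lambda_1 * g_1 = 6.81 * 2.36 = 16.0716
lambda_2 * g_2 = 3.6 * 2.94 = 10.584
lambda_3 * g_3 = 5.41 * -4.99 = -26.9959
lambda_4 * g_4 = 5.24 * 3.51 = 18.3924
Total violation = 16.0716 + 10.584 + 26.9959 + 18.3924 = 72.0439


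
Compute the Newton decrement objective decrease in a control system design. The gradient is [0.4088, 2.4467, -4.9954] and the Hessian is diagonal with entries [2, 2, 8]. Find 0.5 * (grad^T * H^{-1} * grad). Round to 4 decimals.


Step 1: H is diagonal, so H^(-1) * g = [0.2044, 1.2234, -0.6244].
Step 2: g^T H^(-1) g = sum_i g_i^2 / H_ii
  = (0.4088)^2/2 + (2.4467)^2/2 + (-4.9954)^2/8
  = 0.0836 + 2.9932 + 3.1193 = 6.196
Step 3: Objective decrease = 0.5 * g^T H^(-1) g = 3.098


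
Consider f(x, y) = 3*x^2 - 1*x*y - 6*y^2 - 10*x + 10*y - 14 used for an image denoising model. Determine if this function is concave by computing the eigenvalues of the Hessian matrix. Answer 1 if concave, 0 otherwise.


The Hessian of f(x,y) = 3*x^2 - 1*x*y - 6*y^2 - 10*x + 10*y - 14 is:
H = [[6, -1], [-1, -12]]
Trace = 6 - 12 = -6
Determinant = 6*-12 - (-1)^2 = -73
Discriminant = (-6)^2 - 4*-73 = 328.0
Eigenvalues: lambda_1 = -12.0554, lambda_2 = 6.0554
The function is not concave.

0


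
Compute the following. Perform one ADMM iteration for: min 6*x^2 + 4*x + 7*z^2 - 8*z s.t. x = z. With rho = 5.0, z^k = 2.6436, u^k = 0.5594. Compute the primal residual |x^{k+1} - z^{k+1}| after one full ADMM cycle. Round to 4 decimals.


ADMM iteration with rho = 5.0, z^k = 2.6436, u^k = 0.5594
Step 1: x-update.
Minimize 6*x^2 + 4*x + (5.0/2)*(x - 2.6436 + 0.5594)^2
FOC: (2*6 + 5.0)*x = -4 + 5.0*(2.6436 - 0.5594)
x^{k+1} = 0.3777
Step 2: z-update.
Minimize 7*z^2 - 8*z + (5.0/2)*(0.3777 - z + 0.5594)^2
FOC: (2*7 + 5.0)*z = 8 + 5.0*(0.3777 + 0.5594)
z^{k+1} = 0.6677
Step 3: u-update.
u^{k+1} = 0.5594 + 0.3777 - 0.6677 = 0.2694
Step 4: Primal residual = |0.3777 - 0.6677| = 0.29


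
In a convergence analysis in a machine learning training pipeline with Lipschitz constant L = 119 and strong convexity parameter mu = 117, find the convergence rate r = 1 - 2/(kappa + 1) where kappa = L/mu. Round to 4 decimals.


Step 1: Compute the condition number.
kappa = L/mu = 119/117 = 1.0171
Step 2: Compute the convergence rate.
r = 1 - 2/(kappa + 1) = 1 - 2*mu/(L + mu) = (L - mu)/(L + mu) = 2/236 = 0.0085


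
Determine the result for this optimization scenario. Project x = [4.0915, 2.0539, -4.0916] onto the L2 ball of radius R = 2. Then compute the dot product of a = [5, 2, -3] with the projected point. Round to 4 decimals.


Step 1: Compute ||x|| (intermediates to 6 decimals).
||x|| = sqrt(4.0915^2 + 2.0539^2 + (-4.0916)^2) = 6.140038
Step 2: Project.
Since ||x|| > R, scale = R/||x|| = 2/6.140038 = 0.325731, proj(x) = scale * x
proj(x) = [1.332728, 0.669019, -1.332761]
Step 3: Dot product.
a^T * proj(x) = 5*1.332728 + 2*0.669019 - 3*(-1.332761) = 12.0


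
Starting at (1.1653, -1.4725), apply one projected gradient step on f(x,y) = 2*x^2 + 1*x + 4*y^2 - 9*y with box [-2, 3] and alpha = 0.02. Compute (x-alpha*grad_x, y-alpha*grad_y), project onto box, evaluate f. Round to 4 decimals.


Step 1: Compute gradient at (1.1653, -1.4725).
grad_x = 2*2*1.1653 + 1 = 5.6612
grad_y = 2*4*-1.4725 - 9 = -20.78
Step 2: Gradient step.
x_raw = 1.1653 - 0.02*5.6612 = 1.0521
y_raw = -1.4725 - 0.02*-20.78 = -1.0569
Step 3: Project onto [-2, 3].
x_proj = clip(1.0521) = 1.0521
y_proj = clip(-1.0569) = -1.0569
Step 4: Evaluate f.
f(1.0521, -1.0569) = 17.2461


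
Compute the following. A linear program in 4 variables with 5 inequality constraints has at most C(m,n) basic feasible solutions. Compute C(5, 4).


Each vertex corresponds to some choice of n active constraints out of m, so the number of vertices is at most C(m, n) = m! / (n!(m-n)!).
m = 5, n = 4
Numerator: 5 * 4 * 3 * 2
Denominator: 4! = 24
C(5, 4) = 5


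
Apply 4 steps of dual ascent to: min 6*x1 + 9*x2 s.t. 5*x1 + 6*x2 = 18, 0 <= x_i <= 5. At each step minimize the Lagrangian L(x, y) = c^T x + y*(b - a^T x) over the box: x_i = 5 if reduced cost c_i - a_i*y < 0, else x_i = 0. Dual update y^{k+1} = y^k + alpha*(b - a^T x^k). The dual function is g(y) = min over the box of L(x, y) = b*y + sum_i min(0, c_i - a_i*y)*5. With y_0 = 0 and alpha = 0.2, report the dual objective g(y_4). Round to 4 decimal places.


Dual ascent for LP: min 6*x1 + 9*x2, 5*x1 + 6*x2 = 18, 0 <= x_i <= 5
Step 1: y^k = 0.0, reduced costs: (6.0, 9.0)
  x^k = (0.0, 0.0), subgradient = b - a^T x = 18.0
  y^{k+1} = 0.0 + 0.2*18.0 = 3.6
Step 2: y^k = 3.6, reduced costs: (-12.0, -12.6)
  x^k = (5.0, 5.0), subgradient = b - a^T x = -37.0
  y^{k+1} = 3.6 + 0.2*-37.0 = -3.8
Step 3: y^k = -3.8, reduced costs: (25.0, 31.8)
  x^k = (0.0, 0.0), subgradient = b - a^T x = 18.0
  y^{k+1} = -3.8 + 0.2*18.0 = -0.2
Step 4: y^k = -0.2, reduced costs: (7.0, 10.2)
  x^k = (0.0, 0.0), subgradient = b - a^T x = 18.0
  y^{k+1} = -0.2 + 0.2*18.0 = 3.4
Dual objective at y_4 = 3.4: reduced costs (-11.0, -11.4), box minimizer x = (5.0, 5.0)
g(y_4) = b*y + (c1 - a1*y)*x1 + (c2 - a2*y)*x2 = 18*3.4 + (-11.0)*5.0 + (-11.4)*5.0 = 61.2 - 55.0 - 57.0 = -50.8


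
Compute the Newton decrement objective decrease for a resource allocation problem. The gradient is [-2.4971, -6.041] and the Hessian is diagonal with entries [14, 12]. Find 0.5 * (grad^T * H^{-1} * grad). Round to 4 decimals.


Step 1: H is diagonal, so H^(-1) * g = [-0.1784, -0.5034].
Step 2: g^T H^(-1) g = sum_i g_i^2 / H_ii
  = (-2.4971)^2/14 + (-6.041)^2/12
  = 0.4454 + 3.0411 = 3.4865
Step 3: Objective decrease = 0.5 * g^T H^(-1) g = 1.7433


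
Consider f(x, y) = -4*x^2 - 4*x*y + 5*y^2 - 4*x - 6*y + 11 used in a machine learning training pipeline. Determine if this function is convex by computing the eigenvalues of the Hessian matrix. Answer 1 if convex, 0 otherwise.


The Hessian of f(x,y) = -4*x^2 - 4*x*y + 5*y^2 - 4*x - 6*y + 11 is:
H = [[-8, -4], [-4, 10]]
Trace = -8 + 10 = 2
Determinant = -8*10 - (-4)^2 = -96
Discriminant = (2)^2 - 4*-96 = 388.0
Eigenvalues: lambda_1 = -8.8489, lambda_2 = 10.8489
The function is not convex.

0


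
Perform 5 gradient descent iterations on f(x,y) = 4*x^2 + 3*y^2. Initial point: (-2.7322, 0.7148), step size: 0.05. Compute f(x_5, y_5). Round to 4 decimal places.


Gradient descent on f(x,y) = 4*x^2 + 3*y^2.
Starting point: (-2.7322, 0.7148), alpha = 0.05
Step 1: grad_x = 2*4*-2.7322 = -21.8576, grad_y = 2*3*0.7148 = 4.2888
  x_1 = -2.7322 - 0.05*-21.8576 = -1.6393
  y_1 = 0.7148 - 0.05*4.2888 = 0.5004
Step 2: grad_x = 2*4*-1.6393 = -13.1146, grad_y = 2*3*0.5004 = 3.0022
  x_2 = -1.6393 - 0.05*-13.1146 = -0.9836
  y_2 = 0.5004 - 0.05*3.0022 = 0.3503
Step 3: grad_x = 2*4*-0.9836 = -7.8687, grad_y = 2*3*0.3503 = 2.1015
  x_3 = -0.9836 - 0.05*-7.8687 = -0.5902
  y_3 = 0.3503 - 0.05*2.1015 = 0.2452
Step 4: grad_x = 2*4*-0.5902 = -4.7212, grad_y = 2*3*0.2452 = 1.4711
  x_4 = -0.5902 - 0.05*-4.7212 = -0.3541
  y_4 = 0.2452 - 0.05*1.4711 = 0.1716
Step 5: grad_x = 2*4*-0.3541 = -2.8327, grad_y = 2*3*0.1716 = 1.0297
  x_5 = -0.3541 - 0.05*-2.8327 = -0.2125
  y_5 = 0.1716 - 0.05*1.0297 = 0.1201
f(-0.2125, 0.1201) = 4*(-0.2125)^2 + 3*0.1201^2 = 0.2238


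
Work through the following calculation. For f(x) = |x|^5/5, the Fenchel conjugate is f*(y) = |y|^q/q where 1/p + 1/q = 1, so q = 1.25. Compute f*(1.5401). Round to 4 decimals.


The conjugate exponent q satisfies 1/p + 1/q = 1.
p = 5, so q = 5/(5 - 1) = 1.25
|y|^q = 1.5401^1.25 = 1.7157
f*(1.5401) = 1.7157 / 1.25 = 1.3725


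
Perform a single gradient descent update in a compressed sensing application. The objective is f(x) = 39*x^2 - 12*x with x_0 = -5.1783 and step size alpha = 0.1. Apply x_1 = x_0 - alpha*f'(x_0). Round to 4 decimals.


We compute the gradient at x_0 and apply the update.
f'(x) = 78*x - 12
f'(-5.1783) = 78*-5.1783 - 12 = -415.9074
x_1 = -5.1783 - 0.1*-415.9074 = 36.4124


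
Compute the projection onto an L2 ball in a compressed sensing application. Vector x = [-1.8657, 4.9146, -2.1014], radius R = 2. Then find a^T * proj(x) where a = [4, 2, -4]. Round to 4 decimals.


Step 1: Compute ||x|| (intermediates to 6 decimals).
||x|| = sqrt((-1.8657)^2 + 4.9146^2 + (-2.1014)^2) = 5.661273
Step 2: Project.
Since ||x|| > R, scale = R/||x|| = 2/5.661273 = 0.353277, proj(x) = scale * x
proj(x) = [-0.659109, 1.736215, -0.742376]
Step 3: Dot product.
a^T * proj(x) = 4*(-0.659109) + 2*1.736215 - 4*(-0.742376) = 3.8055


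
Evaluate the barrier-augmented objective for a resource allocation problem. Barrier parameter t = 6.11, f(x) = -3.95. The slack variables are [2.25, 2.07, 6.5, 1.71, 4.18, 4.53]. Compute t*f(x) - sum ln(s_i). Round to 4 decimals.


Step 1: Compute log-barrier.
ln values: [0.8109, 0.7275, 1.8718, 0.5365, 1.4303, 1.5107]
phi = -(0.8109 + 0.7275 + 1.8718 + 0.5365 + 1.4303 + 1.5107) = -6.8878
Step 2: Compute augmented objective.
t*f(x) = 6.11*-3.95 = -24.1345
Total = -24.1345 - 6.8878 = -31.0223


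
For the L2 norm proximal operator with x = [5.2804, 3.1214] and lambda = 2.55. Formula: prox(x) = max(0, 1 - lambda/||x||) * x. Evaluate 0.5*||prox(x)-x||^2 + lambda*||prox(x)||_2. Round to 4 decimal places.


Step 1: Compute ||x||.
||x|| = 6.134
Step 2: Compute scaling factor.
scale = max(0, 1 - 2.55/6.134) = 0.5843
Step 3: prox(x) = [3.0852, 1.8238]
||prox(x)|| = 3.584
Step 4: Proximal objective.
0.5*||prox-x||^2 = 3.2513
lambda*||prox|| = 9.1392
Total = 12.3904


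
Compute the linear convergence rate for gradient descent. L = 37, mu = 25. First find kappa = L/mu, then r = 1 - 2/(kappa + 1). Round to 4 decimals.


Step 1: Compute the condition number.
kappa = L/mu = 37/25 = 1.48
Step 2: Compute the convergence rate.
r = 1 - 2/(kappa + 1) = 1 - 2*mu/(L + mu) = (L - mu)/(L + mu) = 12/62 = 0.1935


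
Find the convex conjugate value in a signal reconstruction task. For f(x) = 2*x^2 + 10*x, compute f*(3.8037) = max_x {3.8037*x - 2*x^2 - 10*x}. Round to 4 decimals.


f*(y) = sup_x {y*x - a*x^2 - b*x} = sup_x {(y-b)*x - a*x^2}
FOC: (y - b) - 2a*x = 0 => x* = (y - b)/(2a)
x* = (3.8037 - 10)/(2*2) = -1.5491
f*(3.8037) = (y-b)^2/(4a) = (3.8037 - 10)^2/(4*2)
= 38.3941/8 = 4.7993


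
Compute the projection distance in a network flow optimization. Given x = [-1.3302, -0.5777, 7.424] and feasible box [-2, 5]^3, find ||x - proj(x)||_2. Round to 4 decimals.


Project each component onto [-2, 5].
clip(-1.3302) = -1.3302, clip(-0.5777) = -0.5777, clip(7.424) = 5.0
Projection = [-1.3302, -0.5777, 5.0]
Squared diffs: [0.0, 0.0, 5.8758]
Distance = sqrt(5.8758) = 2.424


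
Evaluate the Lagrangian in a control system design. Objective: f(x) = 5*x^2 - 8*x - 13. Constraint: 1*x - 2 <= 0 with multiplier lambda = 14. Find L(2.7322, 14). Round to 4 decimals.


Step 1: Evaluate f(x).
f(2.7322) = 5*2.7322^2 - 8*2.7322 - 13 = 2.467
Step 2: Evaluate g(x).
g(2.7322) = 1*2.7322 - 2 = 0.7322
Step 3: Compute Lagrangian.
L = 2.467 + 14*0.7322 = 12.7178


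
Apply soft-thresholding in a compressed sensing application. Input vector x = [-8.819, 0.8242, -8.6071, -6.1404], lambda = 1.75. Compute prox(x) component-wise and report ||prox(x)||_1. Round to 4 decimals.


Soft-thresholding with lambda = 1.75:
prox(-8.819) = sign(-8.819)*max(|-8.819| - 1.75, 0) = -7.069
prox(0.8242) = sign(0.8242)*max(|0.8242| - 1.75, 0) = 0.0
prox(-8.6071) = sign(-8.6071)*max(|-8.6071| - 1.75, 0) = -6.8571
prox(-6.1404) = sign(-6.1404)*max(|-6.1404| - 1.75, 0) = -4.3904
prox(x) = [-7.069, 0.0, -6.8571, -4.3904]
||prox(x)||_1 = 7.069 + 0.0 + 6.8571 + 4.3904 = 18.3165


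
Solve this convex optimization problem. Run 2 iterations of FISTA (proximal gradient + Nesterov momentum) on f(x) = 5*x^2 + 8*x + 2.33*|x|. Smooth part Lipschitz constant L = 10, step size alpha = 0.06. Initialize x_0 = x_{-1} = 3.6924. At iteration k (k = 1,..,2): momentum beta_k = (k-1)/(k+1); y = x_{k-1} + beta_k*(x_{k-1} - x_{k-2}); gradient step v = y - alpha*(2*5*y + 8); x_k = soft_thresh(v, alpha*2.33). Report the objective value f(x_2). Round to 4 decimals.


FISTA on f(x) = 5*x^2 + 8*x + 2.33*|x|
L = 10, alpha = 0.06
Iteration 1: beta = 0.0, y = 3.6924 + 0.0*(3.6924 - 3.6924) = 3.6924
  grad(y) = 44.924, v = y - alpha*grad = 0.997
  prox(v) = soft_thresh(0.997, 0.1398) = 0.8572
Iteration 2: beta = 0.3333, y = 0.8572 + 0.3333*(0.8572 - 3.6924) = -0.0879
  grad(y) = 7.1208, v = y - alpha*grad = -0.5152
  prox(v) = soft_thresh(-0.5152, 0.1398) = -0.3754
f(x_2) = 5*(-0.3754)^2 + 8*(-0.3754) + 2.33*|-0.3754| = -1.4238


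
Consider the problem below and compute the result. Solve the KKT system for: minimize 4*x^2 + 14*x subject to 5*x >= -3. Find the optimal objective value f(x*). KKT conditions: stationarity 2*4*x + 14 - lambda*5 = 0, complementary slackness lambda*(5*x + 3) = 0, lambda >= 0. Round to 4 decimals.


Step 1: Try lambda = 0 (constraint inactive).
x_unc = -14/(2*4) = -1.75
Check: 5*-1.75 = -8.75 < -3 -- violated!
Step 2: Constraint must be active: 5*x = -3
x* = -3/5 = -0.6
lambda = (2*4*(-0.6) + 14)/5 = 1.84
Step 3: Compute optimal value.
f(x*) = 4*(-0.6)^2 + 14*(-0.6) = -6.96


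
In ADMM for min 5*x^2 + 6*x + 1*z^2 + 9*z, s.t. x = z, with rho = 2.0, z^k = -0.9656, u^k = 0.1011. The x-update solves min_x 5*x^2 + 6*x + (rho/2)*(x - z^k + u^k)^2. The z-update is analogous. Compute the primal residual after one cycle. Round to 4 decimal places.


ADMM iteration with rho = 2.0, z^k = -0.9656, u^k = 0.1011
Step 1: x-update.
Minimize 5*x^2 + 6*x + (2.0/2)*(x + 0.9656 + 0.1011)^2
FOC: (2*5 + 2.0)*x = -6 + 2.0*(-0.9656 - 0.1011)
x^{k+1} = -0.6778
Step 2: z-update.
Minimize 1*z^2 + 9*z + (2.0/2)*(-0.6778 - z + 0.1011)^2
FOC: (2*1 + 2.0)*z = -9 + 2.0*(-0.6778 + 0.1011)
z^{k+1} = -2.5383
Step 3: u-update.
u^{k+1} = 0.1011 - 0.6778 + 2.5383 = 1.9617
Step 4: Primal residual = |-0.6778 + 2.5383| = 1.8606
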